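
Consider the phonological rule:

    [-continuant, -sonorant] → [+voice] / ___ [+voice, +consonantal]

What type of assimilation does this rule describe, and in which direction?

The structural change is [+voice], and the conditioning segment [+voice, +consonantal] (a voiced consonant) is itself voiced, so the target comes to share the voicing of its neighbour — voicing assimilation.
Since the environment is written after the underscore, the trigger follows the target; the direction is regressive.

regressive voicing assimilation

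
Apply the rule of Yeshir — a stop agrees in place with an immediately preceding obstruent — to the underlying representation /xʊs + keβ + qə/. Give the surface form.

/k/ is a voiceless velar stop. The preceding trigger /s/ is alveolar, so /k/ must become alveolar as well.
A voiceless alveolar stop is [t], so the surface segment is [t].
The same rule applies at the second boundary: /q/ → [p] next to /β/.

[xʊsteβpə]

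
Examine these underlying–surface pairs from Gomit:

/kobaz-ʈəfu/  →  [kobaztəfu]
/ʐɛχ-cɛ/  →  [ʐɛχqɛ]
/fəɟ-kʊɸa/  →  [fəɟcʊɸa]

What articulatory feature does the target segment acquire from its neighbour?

The segment that alternates is /ʈ/, which surfaces as [t] when adjacent to /z/.
The change retroflex → alveolar matches the place of the preceding /z/, identifying this as place assimilation.
The same holds elsewhere in the data: /c/ → [q] after /χ/ (palatal → uvular, matching uvular); /k/ → [c] after /ɟ/ (velar → palatal, matching palatal) — only place changes, and always toward the preceding segment.

place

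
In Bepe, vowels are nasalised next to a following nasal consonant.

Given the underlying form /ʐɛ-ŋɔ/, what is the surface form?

The vowel /ɛ/ is adjacent to the following nasal /ŋ/, so it acquires [+nasal] and surfaces as [ɛ̃].

[ʐɛ̃ŋɔ]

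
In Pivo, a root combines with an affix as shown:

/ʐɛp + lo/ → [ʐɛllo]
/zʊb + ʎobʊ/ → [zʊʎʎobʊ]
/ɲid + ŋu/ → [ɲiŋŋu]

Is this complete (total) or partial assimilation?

total assimilation

Underlying /p/ is realised as [l] next to /l/; /l/ itself does not change.
The output [l] is identical to the trigger /l/ — every feature (place, manner, voicing) has been copied — so this is total assimilation.
The other forms behave the same way: /b/ → [ʎ] before /ʎ/; /d/ → [ŋ] before /ŋ/ — in each case the output is a copy of the following consonant.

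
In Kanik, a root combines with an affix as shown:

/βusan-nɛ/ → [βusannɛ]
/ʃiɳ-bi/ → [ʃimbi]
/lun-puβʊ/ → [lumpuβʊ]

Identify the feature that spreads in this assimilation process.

place

Underlying /ɳ/ is realised as [m] next to /b/; /b/ itself does not change.
The change retroflex → bilabial matches the place of the following /b/, identifying this as place assimilation.
The same holds elsewhere in the data: /n/ → [m] before /p/ (alveolar → bilabial, matching bilabial) — only place changes, and always toward the following segment.
No alternation appears in [βusannɛ]: there the adjacent consonants already agree in place (/n/ and /n/ are both alveolar), so this form is consistent with the same rule.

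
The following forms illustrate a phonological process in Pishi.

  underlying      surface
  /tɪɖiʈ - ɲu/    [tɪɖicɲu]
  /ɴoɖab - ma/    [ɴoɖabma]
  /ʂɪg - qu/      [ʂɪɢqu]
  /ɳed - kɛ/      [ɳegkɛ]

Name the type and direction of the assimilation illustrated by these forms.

Comparing underlying and surface forms, /ʈ/ → [c] is the alternation; the neighbouring /ɲ/ is constant.
/ʈ/ is retroflex while /ɲ/ is palatal; the output [c] is palatal, matching the trigger — so the feature that spreads is place.
Manner and voice are unchanged, so the assimilation is partial, not total.
Checking the remaining alternations: /g/ → [ɢ] before /q/ (velar → uvular, matching uvular); /d/ → [g] before /k/ (alveolar → velar, matching velar) — only place changes, and always toward the following segment.
Nothing changes in [ɴoɖabma]: there the adjacent consonants already agree in place (/b/ and /m/ are both bilabial), so this form is consistent with the same rule.
Since the segment that changes precedes the conditioning segment, the assimilation is regressive.

regressive place assimilation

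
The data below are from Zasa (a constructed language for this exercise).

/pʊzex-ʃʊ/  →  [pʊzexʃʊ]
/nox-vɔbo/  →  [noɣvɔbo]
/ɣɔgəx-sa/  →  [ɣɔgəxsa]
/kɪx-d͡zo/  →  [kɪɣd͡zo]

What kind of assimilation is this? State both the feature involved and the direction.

Underlying /x/ is realised as [ɣ] next to /v/; /v/ itself does not change.
The change voiceless → voiced matches the voicing of the following /v/, identifying this as voicing assimilation.
Place and manner are unchanged, so the assimilation is partial, not total.
The same holds elsewhere in the data: /x/ → [ɣ] before /d͡z/ (voiceless → voiced, matching voiced) — only voicing changes, and always toward the following segment.
Nothing changes in [pʊzexʃʊ], [ɣɔgəxsa]: there the adjacent consonants already agree in voicing (/x/ and /ʃ/ are both voiceless; /x/ and /s/ are both voiceless), so these forms are consistent with the same rule.
Since the segment that changes precedes the conditioning segment, the assimilation is regressive.

regressive voicing assimilation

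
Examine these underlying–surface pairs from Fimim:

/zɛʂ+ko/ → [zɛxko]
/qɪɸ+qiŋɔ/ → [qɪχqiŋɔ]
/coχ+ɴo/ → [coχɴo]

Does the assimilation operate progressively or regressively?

Underlying /ʂ/ is realised as [x] next to /k/; /k/ itself does not change.
The change retroflex → velar matches the place of the following /k/, identifying this as place assimilation.
The same holds elsewhere in the data: /ɸ/ → [χ] before /q/ (bilabial → uvular, matching uvular) — only place changes, and always toward the following segment.
No alternation appears in [coχɴo]: there the adjacent consonants already agree in place (/χ/ and /ɴ/ are both uvular), so this form is consistent with the same rule.
The trigger is the following segment, so the direction is regressive (anticipatory).

regressive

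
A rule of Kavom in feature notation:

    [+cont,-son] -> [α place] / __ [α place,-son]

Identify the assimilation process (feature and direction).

regressive place assimilation

The shared variable α links the value of the place features (abbreviated [place]) on the target to the same value on the neighbouring segment, so place is the feature that assimilates.
The conditioning segment sits to the right of the focus bar, meaning the trigger follows the segment that changes — regressive assimilation.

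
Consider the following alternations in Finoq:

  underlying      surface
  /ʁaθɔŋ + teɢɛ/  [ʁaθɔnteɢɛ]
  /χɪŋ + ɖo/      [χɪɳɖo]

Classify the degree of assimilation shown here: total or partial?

partial assimilation

Comparing underlying and surface forms, /ŋ/ → [n] is the alternation; the neighbouring /t/ is constant.
/ŋ/ is velar while /t/ is alveolar; the output [n] is alveolar, matching the trigger — so the feature that spreads is place.
Manner and voice are unchanged, so the assimilation is partial, not total.
The other alternating form patterns the same way: /ŋ/ → [ɳ] before /ɖ/ (velar → retroflex, matching retroflex) — only place changes, and always toward the following segment.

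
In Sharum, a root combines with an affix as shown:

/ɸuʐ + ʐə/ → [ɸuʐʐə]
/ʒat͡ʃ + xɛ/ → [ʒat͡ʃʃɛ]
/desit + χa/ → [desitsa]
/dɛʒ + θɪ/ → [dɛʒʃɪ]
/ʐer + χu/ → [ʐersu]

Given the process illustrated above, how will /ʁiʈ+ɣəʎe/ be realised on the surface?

The data show progressive place assimilation: /x/ → [ʃ] after /t͡ʃ/; /χ/ → [s] after /t/; /θ/ → [ʃ] after /ʒ/; /χ/ → [s] after /r/. In each pair only place changes, matching the preceding consonant, while manner and voice stay constant.
No alternation appears in [ɸuʐʐə]: there the adjacent consonants already agree in place (/ʐ/ and /ʐ/ are both retroflex), so this form is consistent with the same rule.
The rule targets /ɣ/ (voiced velar fricative), which sits after the trigger /ʈ/ (retroflex).
A voiced retroflex fricative is [ʐ], so the surface segment is [ʐ].

[ʁiʈʐəʎe]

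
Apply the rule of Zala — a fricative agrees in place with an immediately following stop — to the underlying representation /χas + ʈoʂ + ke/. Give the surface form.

[χaʂʈoxke]

/s/ is a voiceless alveolar fricative. The following trigger /ʈ/ is retroflex, so /s/ must become retroflex as well.
The voiceless retroflex fricative is [ʂ], so /s/ → [ʂ].
The same rule applies at the second boundary: /ʂ/ → [x] next to /k/.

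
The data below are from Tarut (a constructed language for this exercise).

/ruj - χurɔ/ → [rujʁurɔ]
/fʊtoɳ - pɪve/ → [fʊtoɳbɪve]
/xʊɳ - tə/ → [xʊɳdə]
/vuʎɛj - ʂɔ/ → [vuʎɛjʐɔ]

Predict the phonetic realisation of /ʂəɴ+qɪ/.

[ʂəɴɢɪ]

The data show progressive voicing assimilation: /χ/ → [ʁ] after /j/; /p/ → [b] after /ɳ/; /t/ → [d] after /ɳ/; /ʂ/ → [ʐ] after /j/. In each pair only voicing changes, matching the preceding consonant, while place and manner stay constant.
The rule targets /q/ (voiceless uvular stop), which sits after the trigger /ɴ/ (voiced).
Changing only its voicing to voiced gives [ɢ] — the voiced uvular stop.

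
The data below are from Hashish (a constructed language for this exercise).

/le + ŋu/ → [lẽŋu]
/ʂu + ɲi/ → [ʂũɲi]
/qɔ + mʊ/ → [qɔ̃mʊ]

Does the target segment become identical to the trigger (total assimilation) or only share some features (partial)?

The vowel /e/ surfaces as nasalised [ẽ] next to the following nasal /ŋ/ — it has acquired the [+nasal] feature of its neighbour.
The other forms show the same pattern: /u/ → [ũ] before /ɲ/; /ɔ/ → [ɔ̃] before /m/ — each time a vowel is nasalised next to a following nasal.

partial assimilation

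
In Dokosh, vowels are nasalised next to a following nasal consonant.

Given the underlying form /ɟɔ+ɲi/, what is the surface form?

The vowel /ɔ/ is adjacent to the following nasal /ɲ/, so it acquires [+nasal] and surfaces as [ɔ̃].

[ɟɔ̃ɲi]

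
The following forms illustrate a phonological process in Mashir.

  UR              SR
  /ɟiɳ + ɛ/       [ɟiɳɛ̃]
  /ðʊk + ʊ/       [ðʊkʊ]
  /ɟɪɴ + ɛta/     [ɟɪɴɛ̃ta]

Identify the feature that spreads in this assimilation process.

The vowel /ɛ/ surfaces as nasalised [ɛ̃] next to the preceding nasal /ɳ/ — it has acquired the [+nasal] feature of its neighbour.
The other form shows the same pattern: /ɛ/ → [ɛ̃] after /ɴ/ — each time a vowel is nasalised next to a preceding nasal.
No change occurs in [ðʊkʊ] because the vowel at the boundary is adjacent to an oral consonant, not a nasal (/ʊ/ next to /k/).

nasality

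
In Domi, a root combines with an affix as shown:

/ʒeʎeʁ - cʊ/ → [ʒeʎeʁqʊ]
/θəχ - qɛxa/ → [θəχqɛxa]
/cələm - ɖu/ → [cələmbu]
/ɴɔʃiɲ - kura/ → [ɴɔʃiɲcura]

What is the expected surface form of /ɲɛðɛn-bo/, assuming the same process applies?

The data show progressive place assimilation: /c/ → [q] after /ʁ/; /ɖ/ → [b] after /m/; /k/ → [c] after /ɲ/. In each pair only place changes, matching the preceding consonant, while manner and voice stay constant.
Nothing changes in [θəχqɛxa]: there the adjacent consonants already agree in place (/q/ and /χ/ are both uvular), so this form is consistent with the same rule.
/b/ is a voiced bilabial stop. The preceding trigger /n/ is alveolar, so /b/ must become alveolar as well.
Changing only its place to alveolar gives [d] — the voiced alveolar stop.

[ɲɛðɛndo]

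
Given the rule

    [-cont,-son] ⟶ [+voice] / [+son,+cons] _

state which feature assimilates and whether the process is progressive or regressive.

progressive voicing assimilation

The target ([-cont,-son], stops) acquires [+voice] next to a sonorant consonant ([+son,+cons]) — it takes on the voicing of its neighbour, so the feature that spreads is voicing.
The conditioning segment sits to the left of the focus bar, meaning the trigger precedes the segment that changes — progressive assimilation.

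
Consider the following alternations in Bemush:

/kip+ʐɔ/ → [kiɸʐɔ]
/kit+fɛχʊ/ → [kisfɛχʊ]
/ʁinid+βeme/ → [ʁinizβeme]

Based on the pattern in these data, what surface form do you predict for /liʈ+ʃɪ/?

The data show regressive manner assimilation: /p/ → [ɸ] before /ʐ/; /t/ → [s] before /f/; /d/ → [z] before /β/. In each pair only manner changes, matching the following consonant, while place and voice stay constant.
/ʈ/ is a voiceless retroflex stop. The following trigger /ʃ/ is a fricative, so /ʈ/ must become a fricative as well.
The voiceless retroflex fricative is [ʂ], so /ʈ/ → [ʂ].

[liʂʃɪ]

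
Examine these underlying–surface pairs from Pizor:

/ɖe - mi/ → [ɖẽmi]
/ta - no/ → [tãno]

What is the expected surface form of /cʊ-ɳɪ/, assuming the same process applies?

The data show regressive nasality assimilation (vowel nasalisation): /e/ → [ẽ] before /m/; /a/ → [ã] before /n/ — a vowel is nasalised by an immediately following nasal consonant.
/ʊ/ sits next to the nasal /ɳ/ and is therefore nasalised to [ʊ̃].

[cʊ̃ɳɪ]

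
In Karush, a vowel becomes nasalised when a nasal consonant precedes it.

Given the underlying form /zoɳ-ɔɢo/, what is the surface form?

[zoɳɔ̃ɢo]

/ɔ/ sits next to the nasal /ɳ/ and is therefore nasalised to [ɔ̃].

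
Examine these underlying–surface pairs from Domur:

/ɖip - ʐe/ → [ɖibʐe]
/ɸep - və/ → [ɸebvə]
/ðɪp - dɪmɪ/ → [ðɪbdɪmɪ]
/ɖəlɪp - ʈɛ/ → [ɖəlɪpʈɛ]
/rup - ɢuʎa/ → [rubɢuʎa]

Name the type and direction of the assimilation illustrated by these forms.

Underlying /p/ is realised as [b] next to /ʐ/; /ʐ/ itself does not change.
The change voiceless → voiced matches the voicing of the following /ʐ/, identifying this as voicing assimilation.
Place and manner are unchanged, so the assimilation is partial, not total.
The same holds elsewhere in the data: /p/ → [b] before /v/ (voiceless → voiced, matching voiced); /p/ → [b] before /d/ (voiceless → voiced, matching voiced); /p/ → [b] before /ɢ/ (voiceless → voiced, matching voiced) — only voicing changes, and always toward the following segment.
Nothing changes in [ɖəlɪpʈɛ]: there the adjacent consonants already agree in voicing (/p/ and /ʈ/ are both voiceless), so this form is consistent with the same rule.
The trigger is the following segment, so the direction is regressive (anticipatory).

regressive voicing assimilation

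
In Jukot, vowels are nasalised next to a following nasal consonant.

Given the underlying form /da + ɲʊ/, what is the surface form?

[dãɲʊ]

The vowel /a/ is adjacent to the following nasal /ɲ/, so it acquires [+nasal] and surfaces as [ã].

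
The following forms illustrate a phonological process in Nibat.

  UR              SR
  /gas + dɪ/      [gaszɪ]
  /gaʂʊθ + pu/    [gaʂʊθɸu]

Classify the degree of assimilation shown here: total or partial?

The segment that alternates is /d/, which surfaces as [z] when adjacent to /s/.
/d/ is a stop while /s/ is a fricative; the output [z] is a fricative, matching the trigger — so the feature that spreads is manner.
Place and voice are unchanged, so the assimilation is partial, not total.
The other alternating form patterns the same way: /p/ → [ɸ] after /θ/ (stop → fricative, matching a fricative) — only manner changes, and always toward the preceding segment.

partial assimilation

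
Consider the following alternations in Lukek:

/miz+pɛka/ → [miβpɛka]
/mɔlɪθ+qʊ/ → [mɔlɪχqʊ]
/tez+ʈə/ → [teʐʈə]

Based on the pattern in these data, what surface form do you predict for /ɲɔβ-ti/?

[ɲɔzti]

The data show regressive place assimilation: /z/ → [β] before /p/; /θ/ → [χ] before /q/; /z/ → [ʐ] before /ʈ/. In each pair only place changes, matching the following consonant, while manner and voice stay constant.
The rule targets /β/ (voiced bilabial fricative), which sits before the trigger /t/ (alveolar).
The voiced alveolar fricative is [z], so /β/ → [z].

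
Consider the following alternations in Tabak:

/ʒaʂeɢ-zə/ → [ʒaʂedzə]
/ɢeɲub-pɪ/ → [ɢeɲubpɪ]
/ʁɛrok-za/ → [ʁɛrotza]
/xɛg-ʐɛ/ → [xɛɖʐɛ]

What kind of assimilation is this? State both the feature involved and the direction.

Underlying /ɢ/ is realised as [d] next to /z/; /z/ itself does not change.
The change uvular → alveolar matches the place of the following /z/, identifying this as place assimilation.
Manner and voice are unchanged, so the assimilation is partial, not total.
The same holds elsewhere in the data: /k/ → [t] before /z/ (velar → alveolar, matching alveolar); /g/ → [ɖ] before /ʐ/ (velar → retroflex, matching retroflex) — only place changes, and always toward the following segment.
Nothing changes in [ɢeɲubpɪ]: there the adjacent consonants already agree in place (/b/ and /p/ are both bilabial), so this form is consistent with the same rule.
Since the segment that changes precedes the conditioning segment, the assimilation is regressive.

regressive place assimilation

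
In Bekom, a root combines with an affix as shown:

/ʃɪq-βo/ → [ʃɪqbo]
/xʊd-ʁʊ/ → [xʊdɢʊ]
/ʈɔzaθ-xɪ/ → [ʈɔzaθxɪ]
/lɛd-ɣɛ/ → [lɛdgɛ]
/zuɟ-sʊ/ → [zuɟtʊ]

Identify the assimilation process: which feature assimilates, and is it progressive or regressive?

Underlying /β/ is realised as [b] next to /q/; /q/ itself does not change.
/β/ is a fricative while /q/ is a stop; the output [b] is a stop, matching the trigger — so the feature that spreads is manner.
Place and voice are unchanged, so the assimilation is partial, not total.
Checking the remaining alternations: /ʁ/ → [ɢ] after /d/ (fricative → stop, matching a stop); /ɣ/ → [g] after /d/ (fricative → stop, matching a stop); /s/ → [t] after /ɟ/ (fricative → stop, matching a stop) — only manner changes, and always toward the preceding segment.
No alternation appears in [ʈɔzaθxɪ]: there the adjacent consonants already agree in manner (/x/ and /θ/ are both fricatives), so this form is consistent with the same rule.
The trigger is the preceding segment, so the direction is progressive (perseverative).

progressive manner assimilation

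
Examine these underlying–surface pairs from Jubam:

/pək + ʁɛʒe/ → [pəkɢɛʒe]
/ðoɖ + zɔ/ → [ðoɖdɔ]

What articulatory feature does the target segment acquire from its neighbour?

manner

Comparing underlying and surface forms, /ʁ/ → [ɢ] is the alternation; the neighbouring /k/ is constant.
The change fricative → stop matches the manner of the preceding /k/, identifying this as manner assimilation.
Checking the remaining alternation: /z/ → [d] after /ɖ/ (fricative → stop, matching a stop) — only manner changes, and always toward the preceding segment.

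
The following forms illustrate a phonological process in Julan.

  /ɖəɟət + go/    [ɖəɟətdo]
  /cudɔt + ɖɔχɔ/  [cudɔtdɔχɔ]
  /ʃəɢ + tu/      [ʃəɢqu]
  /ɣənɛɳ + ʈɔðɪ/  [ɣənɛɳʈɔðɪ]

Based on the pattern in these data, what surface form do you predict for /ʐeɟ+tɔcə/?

The data show progressive place assimilation: /g/ → [d] after /t/; /ɖ/ → [d] after /t/; /t/ → [q] after /ɢ/. In each pair only place changes, matching the preceding consonant, while manner and voice stay constant.
Nothing changes in [ɣənɛɳʈɔðɪ]: there the adjacent consonants already agree in place (/ʈ/ and /ɳ/ are both retroflex), so this form is consistent with the same rule.
The rule targets /t/ (voiceless alveolar stop), which sits after the trigger /ɟ/ (palatal).
Changing only its place to palatal gives [c] — the voiceless palatal stop.

[ʐeɟcɔcə]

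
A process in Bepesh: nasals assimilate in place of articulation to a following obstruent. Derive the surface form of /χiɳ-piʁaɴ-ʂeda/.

/ɳ/ is a voiced retroflex nasal. The following trigger /p/ is bilabial, so /ɳ/ must become bilabial as well.
A voiced bilabial nasal is [m], so the surface segment is [m].
The same rule applies at the second boundary: /ɴ/ → [ɳ] next to /ʂ/.

[χimpiʁaɳʂeda]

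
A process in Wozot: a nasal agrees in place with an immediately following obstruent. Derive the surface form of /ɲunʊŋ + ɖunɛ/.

/ŋ/ is a voiced velar nasal. The following trigger /ɖ/ is retroflex, so /ŋ/ must become retroflex as well.
The voiced retroflex nasal is [ɳ], so /ŋ/ → [ɳ].

[ɲunʊɳɖunɛ]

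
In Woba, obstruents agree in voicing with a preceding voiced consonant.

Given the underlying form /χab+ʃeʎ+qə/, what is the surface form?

/ʃ/ is a voiceless postalveolar fricative. The preceding trigger /b/ is voiced, so /ʃ/ must become voiced as well.
Changing only its voicing to voiced gives [ʒ] — the voiced postalveolar fricative.
The same rule applies at the second boundary: /q/ → [ɢ] next to /ʎ/.

[χabʒeʎɢə]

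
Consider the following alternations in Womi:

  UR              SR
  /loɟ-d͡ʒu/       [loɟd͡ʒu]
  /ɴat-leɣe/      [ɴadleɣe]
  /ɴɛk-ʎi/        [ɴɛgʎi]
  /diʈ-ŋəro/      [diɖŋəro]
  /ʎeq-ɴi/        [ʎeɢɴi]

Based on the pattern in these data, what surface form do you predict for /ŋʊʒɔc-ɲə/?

[ŋʊʒɔɟɲə]

The data show regressive voicing assimilation: /t/ → [d] before /l/; /k/ → [g] before /ʎ/; /ʈ/ → [ɖ] before /ŋ/; /q/ → [ɢ] before /ɴ/. In each pair only voicing changes, matching the following consonant, while place and manner stay constant.
Nothing changes in [loɟd͡ʒu]: there the adjacent consonants already agree in voicing (/ɟ/ and /d͡ʒ/ are both voiced), so this form is consistent with the same rule.
/c/ is a voiceless palatal stop. The following trigger /ɲ/ is voiced, so /c/ must become voiced as well.
Changing only its voicing to voiced gives [ɟ] — the voiced palatal stop.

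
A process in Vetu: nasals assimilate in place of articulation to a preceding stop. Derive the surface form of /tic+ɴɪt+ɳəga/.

[ticɲɪtnəga]

/ɴ/ is a voiced uvular nasal. The preceding trigger /c/ is palatal, so /ɴ/ must become palatal as well.
The voiced palatal nasal is [ɲ], so /ɴ/ → [ɲ].
At the second juncture, /ɳ/ likewise becomes [n] adjacent to /t/.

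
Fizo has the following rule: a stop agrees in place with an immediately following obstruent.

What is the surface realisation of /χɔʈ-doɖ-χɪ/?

[χɔtdoɢχɪ]

The rule targets /ʈ/ (voiceless retroflex stop), which sits before the trigger /d/ (alveolar).
The voiceless alveolar stop is [t], so /ʈ/ → [t].
At the second juncture, /ɖ/ likewise becomes [ɢ] adjacent to /χ/.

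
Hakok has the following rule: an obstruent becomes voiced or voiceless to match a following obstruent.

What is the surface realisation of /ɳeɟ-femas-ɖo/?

[ɳecfemazɖo]

/ɟ/ is a voiced palatal stop. The following trigger /f/ is voiceless, so /ɟ/ must become voiceless as well.
Changing only its voicing to voiceless gives [c] — the voiceless palatal stop.
The same rule applies at the second boundary: /s/ → [z] next to /ɖ/.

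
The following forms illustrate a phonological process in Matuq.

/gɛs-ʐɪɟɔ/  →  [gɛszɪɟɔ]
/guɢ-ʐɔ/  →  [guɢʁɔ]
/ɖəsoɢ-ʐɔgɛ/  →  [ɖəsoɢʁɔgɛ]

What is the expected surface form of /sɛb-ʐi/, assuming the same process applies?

The data show progressive place assimilation: /ʐ/ → [z] after /s/; /ʐ/ → [ʁ] after /ɢ/. In each pair only place changes, matching the preceding consonant, while manner and voice stay constant.
The rule targets /ʐ/ (voiced retroflex fricative), which sits after the trigger /b/ (bilabial).
A voiced bilabial fricative is [β], so the surface segment is [β].

[sɛbβi]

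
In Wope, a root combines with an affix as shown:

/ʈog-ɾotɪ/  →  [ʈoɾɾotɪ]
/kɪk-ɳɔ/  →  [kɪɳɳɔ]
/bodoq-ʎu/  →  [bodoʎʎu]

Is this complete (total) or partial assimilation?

Comparing underlying and surface forms, /g/ → [ɾ] is the alternation; the neighbouring /ɾ/ is constant.
The output [ɾ] is identical to the trigger /ɾ/ — every feature (place, manner, voicing) has been copied — so this is total assimilation.
The other forms behave the same way: /k/ → [ɳ] before /ɳ/; /q/ → [ʎ] before /ʎ/ — in each case the output is a copy of the following consonant.

total assimilation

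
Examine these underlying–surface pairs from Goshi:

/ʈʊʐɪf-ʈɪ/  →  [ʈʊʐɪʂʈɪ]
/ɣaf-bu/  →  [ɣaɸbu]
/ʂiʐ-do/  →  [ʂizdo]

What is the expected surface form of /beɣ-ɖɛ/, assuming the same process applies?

[beʐɖɛ]

The data show regressive place assimilation: /f/ → [ʂ] before /ʈ/; /f/ → [ɸ] before /b/; /ʐ/ → [z] before /d/. In each pair only place changes, matching the following consonant, while manner and voice stay constant.
The rule targets /ɣ/ (voiced velar fricative), which sits before the trigger /ɖ/ (retroflex).
The voiced retroflex fricative is [ʐ], so /ɣ/ → [ʐ].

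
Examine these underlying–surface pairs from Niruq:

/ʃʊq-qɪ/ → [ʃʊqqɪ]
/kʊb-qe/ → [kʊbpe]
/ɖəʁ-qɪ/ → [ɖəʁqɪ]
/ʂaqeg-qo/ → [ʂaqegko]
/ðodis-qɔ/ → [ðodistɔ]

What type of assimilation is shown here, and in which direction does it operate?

Underlying /q/ is realised as [p] next to /b/; /b/ itself does not change.
The change uvular → bilabial matches the place of the preceding /b/, identifying this as place assimilation.
Manner and voice are unchanged, so the assimilation is partial, not total.
The same holds elsewhere in the data: /q/ → [k] after /g/ (uvular → velar, matching velar); /q/ → [t] after /s/ (uvular → alveolar, matching alveolar) — only place changes, and always toward the preceding segment.
Nothing changes in [ʃʊqqɪ], [ɖəʁqɪ]: there the adjacent consonants already agree in place (/q/ and /q/ are both uvular; /q/ and /ʁ/ are both uvular), so these forms are consistent with the same rule.
Since the segment that changes follows the conditioning segment, the assimilation is progressive.

progressive place assimilation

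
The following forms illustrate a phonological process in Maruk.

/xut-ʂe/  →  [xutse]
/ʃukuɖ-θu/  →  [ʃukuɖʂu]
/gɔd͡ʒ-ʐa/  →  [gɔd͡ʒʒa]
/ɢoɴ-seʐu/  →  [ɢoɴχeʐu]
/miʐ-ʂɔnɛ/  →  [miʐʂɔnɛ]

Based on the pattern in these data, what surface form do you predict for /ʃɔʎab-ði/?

The data show progressive place assimilation: /ʂ/ → [s] after /t/; /θ/ → [ʂ] after /ɖ/; /ʐ/ → [ʒ] after /d͡ʒ/; /s/ → [χ] after /ɴ/. In each pair only place changes, matching the preceding consonant, while manner and voice stay constant.
Nothing changes in [miʐʂɔnɛ]: there the adjacent consonants already agree in place (/ʂ/ and /ʐ/ are both retroflex), so this form is consistent with the same rule.
The rule targets /ð/ (voiced dental fricative), which sits after the trigger /b/ (bilabial).
The voiced bilabial fricative is [β], so /ð/ → [β].

[ʃɔʎabβi]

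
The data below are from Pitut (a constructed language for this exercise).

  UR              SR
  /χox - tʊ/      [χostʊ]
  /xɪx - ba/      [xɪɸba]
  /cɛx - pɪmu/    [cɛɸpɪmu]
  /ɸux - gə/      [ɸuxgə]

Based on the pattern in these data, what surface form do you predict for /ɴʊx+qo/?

The data show regressive place assimilation: /x/ → [s] before /t/; /x/ → [ɸ] before /b/; /x/ → [ɸ] before /p/. In each pair only place changes, matching the following consonant, while manner and voice stay constant.
No alternation appears in [ɸuxgə]: there the adjacent consonants already agree in place (/x/ and /g/ are both velar), so this form is consistent with the same rule.
/x/ is a voiceless velar fricative. The following trigger /q/ is uvular, so /x/ must become uvular as well.
Changing only its place to uvular gives [χ] — the voiceless uvular fricative.

[ɴʊχqo]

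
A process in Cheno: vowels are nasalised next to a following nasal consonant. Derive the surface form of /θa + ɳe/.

[θãɳe]

/a/ sits next to the nasal /ɳ/ and is therefore nasalised to [ã].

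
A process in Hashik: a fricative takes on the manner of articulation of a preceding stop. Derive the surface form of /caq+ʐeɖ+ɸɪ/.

The rule targets /ʐ/ (voiced retroflex fricative), which sits after the trigger /q/ (stop).
Changing only its manner to stop gives [ɖ] — the voiced retroflex stop.
The same rule applies at the second boundary: /ɸ/ → [p] next to /ɖ/.

[caqɖeɖpɪ]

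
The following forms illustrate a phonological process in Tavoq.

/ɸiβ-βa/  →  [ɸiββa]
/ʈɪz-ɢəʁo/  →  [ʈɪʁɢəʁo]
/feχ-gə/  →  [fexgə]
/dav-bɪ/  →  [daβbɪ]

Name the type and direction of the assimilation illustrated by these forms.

Comparing underlying and surface forms, /z/ → [ʁ] is the alternation; the neighbouring /ɢ/ is constant.
The change alveolar → uvular matches the place of the following /ɢ/, identifying this as place assimilation.
Manner and voice are unchanged, so the assimilation is partial, not total.
The other alternating forms pattern the same way: /χ/ → [x] before /g/ (uvular → velar, matching velar); /v/ → [β] before /b/ (labiodental → bilabial, matching bilabial) — only place changes, and always toward the following segment.
Nothing changes in [ɸiββa]: there the adjacent consonants already agree in place (/β/ and /β/ are both bilabial), so this form is consistent with the same rule.
Since the segment that changes precedes the conditioning segment, the assimilation is regressive.

regressive place assimilation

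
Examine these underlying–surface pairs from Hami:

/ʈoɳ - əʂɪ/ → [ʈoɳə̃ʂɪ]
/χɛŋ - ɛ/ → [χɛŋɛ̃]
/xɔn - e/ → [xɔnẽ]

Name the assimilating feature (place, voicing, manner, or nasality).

nasality

The vowel /ə/ surfaces as nasalised [ə̃] next to the preceding nasal /ɳ/ — it has acquired the [+nasal] feature of its neighbour.
The other forms show the same pattern: /ɛ/ → [ɛ̃] after /ŋ/; /e/ → [ẽ] after /n/ — each time a vowel is nasalised next to a preceding nasal.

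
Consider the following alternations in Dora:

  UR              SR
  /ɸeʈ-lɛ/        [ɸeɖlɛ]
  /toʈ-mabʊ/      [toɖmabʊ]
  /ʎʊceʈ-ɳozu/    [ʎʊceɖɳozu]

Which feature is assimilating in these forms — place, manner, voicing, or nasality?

The segment that alternates is /ʈ/, which surfaces as [ɖ] when adjacent to /l/.
/ʈ/ is voiceless while /l/ is voiced; the output [ɖ] is voiced, matching the trigger — so the feature that spreads is voicing.
The same holds elsewhere in the data: /ʈ/ → [ɖ] before /m/ (voiceless → voiced, matching voiced); /ʈ/ → [ɖ] before /ɳ/ (voiceless → voiced, matching voiced) — only voicing changes, and always toward the following segment.

voicing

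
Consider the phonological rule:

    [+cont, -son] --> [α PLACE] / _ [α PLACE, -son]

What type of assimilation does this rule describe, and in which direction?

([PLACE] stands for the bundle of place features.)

regressive place assimilation

The shared variable α links the value of the place features (abbreviated [PLACE]) on the target to the same value on the neighbouring segment, so place is the feature that assimilates.
Since the environment is written after the underscore, the trigger follows the target; the direction is regressive.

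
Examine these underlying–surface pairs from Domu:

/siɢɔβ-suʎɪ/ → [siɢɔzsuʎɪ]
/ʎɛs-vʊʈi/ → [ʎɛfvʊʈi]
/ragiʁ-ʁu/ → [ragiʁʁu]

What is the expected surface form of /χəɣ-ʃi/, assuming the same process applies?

[χəʒʃi]

The data show regressive place assimilation: /β/ → [z] before /s/; /s/ → [f] before /v/. In each pair only place changes, matching the following consonant, while manner and voice stay constant.
Nothing changes in [ragiʁʁu]: there the adjacent consonants already agree in place (/ʁ/ and /ʁ/ are both uvular), so this form is consistent with the same rule.
/ɣ/ is a voiced velar fricative. The following trigger /ʃ/ is postalveolar, so /ɣ/ must become postalveolar as well.
Changing only its place to postalveolar gives [ʒ] — the voiced postalveolar fricative.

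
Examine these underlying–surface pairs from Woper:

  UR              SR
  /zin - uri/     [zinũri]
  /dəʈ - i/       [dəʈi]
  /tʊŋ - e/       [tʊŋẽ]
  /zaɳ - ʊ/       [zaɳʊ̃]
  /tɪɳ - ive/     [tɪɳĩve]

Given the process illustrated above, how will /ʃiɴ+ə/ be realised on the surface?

[ʃiɴə̃]

The data show progressive nasality assimilation (vowel nasalisation): /u/ → [ũ] after /n/; /e/ → [ẽ] after /ŋ/; /ʊ/ → [ʊ̃] after /ɳ/; /i/ → [ĩ] after /ɳ/ — a vowel is nasalised by an immediately preceding nasal consonant.
No change occurs in [dəʈi] because the vowel at the boundary is adjacent to an oral consonant, not a nasal (/i/ next to /ʈ/).
The vowel /ə/ is adjacent to the preceding nasal /ɴ/, so it acquires [+nasal] and surfaces as [ə̃].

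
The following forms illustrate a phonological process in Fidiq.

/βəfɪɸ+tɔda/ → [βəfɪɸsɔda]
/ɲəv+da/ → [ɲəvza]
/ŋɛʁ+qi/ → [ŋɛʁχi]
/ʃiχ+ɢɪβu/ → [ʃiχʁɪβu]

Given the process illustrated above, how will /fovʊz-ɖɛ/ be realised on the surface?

[fovʊzʐɛ]

The data show progressive manner assimilation: /t/ → [s] after /ɸ/; /d/ → [z] after /v/; /q/ → [χ] after /ʁ/; /ɢ/ → [ʁ] after /χ/. In each pair only manner changes, matching the preceding consonant, while place and voice stay constant.
The rule targets /ɖ/ (voiced retroflex stop), which sits after the trigger /z/ (fricative).
Changing only its manner to fricative gives [ʐ] — the voiced retroflex fricative.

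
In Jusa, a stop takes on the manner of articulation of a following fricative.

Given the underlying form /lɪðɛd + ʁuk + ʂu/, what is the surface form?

[lɪðɛzʁuxʂu]

/d/ is a voiced alveolar stop. The following trigger /ʁ/ is a fricative, so /d/ must become a fricative as well.
A voiced alveolar fricative is [z], so the surface segment is [z].
The same rule applies at the second boundary: /k/ → [x] next to /ʂ/.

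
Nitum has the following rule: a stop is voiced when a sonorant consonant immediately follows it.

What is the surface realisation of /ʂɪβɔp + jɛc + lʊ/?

[ʂɪβɔbjɛɟlʊ]

The rule targets /p/ (voiceless bilabial stop), which sits before the trigger /j/ (voiced).
The voiced bilabial stop is [b], so /p/ → [b].
At the second juncture, /c/ likewise becomes [ɟ] adjacent to /l/.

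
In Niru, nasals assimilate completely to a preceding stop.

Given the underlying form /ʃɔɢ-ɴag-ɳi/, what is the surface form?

[ʃɔɢɢaggi]

/ɴ/ is the segment targeted by the rule; it sits immediately after /ɢ/, so it assimilates completely and surfaces as [ɢ].
At the second juncture, /ɳ/ likewise becomes [g] adjacent to /g/.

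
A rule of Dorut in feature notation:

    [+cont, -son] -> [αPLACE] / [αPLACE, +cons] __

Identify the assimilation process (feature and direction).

progressive place assimilation

The rule copies the place features (abbreviated [PLACE]) from the environment onto the target, so the assimilating feature is place.
Since the environment is written before the underscore, the trigger precedes the target; the direction is progressive.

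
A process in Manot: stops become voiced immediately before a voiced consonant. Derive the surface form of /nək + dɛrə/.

/k/ is a voiceless velar stop. The following trigger /d/ is voiced, so /k/ must become voiced as well.
The voiced velar stop is [g], so /k/ → [g].

[nəgdɛrə]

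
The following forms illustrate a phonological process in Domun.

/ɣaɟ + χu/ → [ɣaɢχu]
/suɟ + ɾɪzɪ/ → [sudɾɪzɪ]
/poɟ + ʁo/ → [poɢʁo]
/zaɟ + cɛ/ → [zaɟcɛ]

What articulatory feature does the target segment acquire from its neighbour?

Comparing underlying and surface forms, /ɟ/ → [ɢ] is the alternation; the neighbouring /χ/ is constant.
The change palatal → uvular matches the place of the following /χ/, identifying this as place assimilation.
The same holds elsewhere in the data: /ɟ/ → [d] before /ɾ/ (palatal → alveolar, matching alveolar); /ɟ/ → [ɢ] before /ʁ/ (palatal → uvular, matching uvular) — only place changes, and always toward the following segment.
Nothing changes in [zaɟcɛ]: there the adjacent consonants already agree in place (/ɟ/ and /c/ are both palatal), so this form is consistent with the same rule.

place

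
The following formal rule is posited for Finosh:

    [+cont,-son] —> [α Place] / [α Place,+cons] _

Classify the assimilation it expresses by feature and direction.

The rule copies the place features (abbreviated [Place]) from the environment onto the target, so the assimilating feature is place.
The conditioning segment sits to the left of the focus bar, meaning the trigger precedes the segment that changes — progressive assimilation.

progressive place assimilation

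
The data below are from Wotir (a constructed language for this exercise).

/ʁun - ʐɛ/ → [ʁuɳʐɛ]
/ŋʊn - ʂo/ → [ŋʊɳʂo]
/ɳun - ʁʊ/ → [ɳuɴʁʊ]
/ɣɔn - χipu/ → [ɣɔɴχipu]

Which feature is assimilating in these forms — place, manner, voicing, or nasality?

place

The segment that alternates is /n/, which surfaces as [ɳ] when adjacent to /ʐ/.
/n/ is alveolar while /ʐ/ is retroflex; the output [ɳ] is retroflex, matching the trigger — so the feature that spreads is place.
The other alternating forms pattern the same way: /n/ → [ɳ] before /ʂ/ (alveolar → retroflex, matching retroflex); /n/ → [ɴ] before /ʁ/ (alveolar → uvular, matching uvular); /n/ → [ɴ] before /χ/ (alveolar → uvular, matching uvular) — only place changes, and always toward the following segment.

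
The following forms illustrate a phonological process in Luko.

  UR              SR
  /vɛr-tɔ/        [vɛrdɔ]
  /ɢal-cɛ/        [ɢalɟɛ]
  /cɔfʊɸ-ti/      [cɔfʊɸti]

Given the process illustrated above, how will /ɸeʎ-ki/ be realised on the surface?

[ɸeʎgi]

The data show progressive voicing assimilation: /t/ → [d] after /r/; /c/ → [ɟ] after /l/. In each pair only voicing changes, matching the preceding consonant, while place and manner stay constant.
Nothing changes in [cɔfʊɸti]: there the adjacent consonants already agree in voicing (/t/ and /ɸ/ are both voiceless), so this form is consistent with the same rule.
/k/ is a voiceless velar stop. The preceding trigger /ʎ/ is voiced, so /k/ must become voiced as well.
The voiced velar stop is [g], so /k/ → [g].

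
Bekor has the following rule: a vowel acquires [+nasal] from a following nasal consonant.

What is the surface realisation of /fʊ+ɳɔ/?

The vowel /ʊ/ is adjacent to the following nasal /ɳ/, so it acquires [+nasal] and surfaces as [ʊ̃].

[fʊ̃ɳɔ]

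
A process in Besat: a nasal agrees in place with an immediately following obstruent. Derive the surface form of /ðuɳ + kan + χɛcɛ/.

/ɳ/ is a voiced retroflex nasal. The following trigger /k/ is velar, so /ɳ/ must become velar as well.
A voiced velar nasal is [ŋ], so the surface segment is [ŋ].
The same rule applies at the second boundary: /n/ → [ɴ] next to /χ/.

[ðuŋkaɴχɛcɛ]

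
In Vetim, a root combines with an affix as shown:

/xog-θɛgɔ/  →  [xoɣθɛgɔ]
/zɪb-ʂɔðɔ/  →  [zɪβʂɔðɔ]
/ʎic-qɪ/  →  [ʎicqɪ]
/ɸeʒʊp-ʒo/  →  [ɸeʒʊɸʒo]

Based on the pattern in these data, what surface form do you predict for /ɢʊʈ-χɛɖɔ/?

[ɢʊʂχɛɖɔ]

The data show regressive manner assimilation: /g/ → [ɣ] before /θ/; /b/ → [β] before /ʂ/; /p/ → [ɸ] before /ʒ/. In each pair only manner changes, matching the following consonant, while place and voice stay constant.
Nothing changes in [ʎicqɪ]: there the adjacent consonants already agree in manner (/c/ and /q/ are both stops), so this form is consistent with the same rule.
/ʈ/ is a voiceless retroflex stop. The following trigger /χ/ is a fricative, so /ʈ/ must become a fricative as well.
Changing only its manner to fricative gives [ʂ] — the voiceless retroflex fricative.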